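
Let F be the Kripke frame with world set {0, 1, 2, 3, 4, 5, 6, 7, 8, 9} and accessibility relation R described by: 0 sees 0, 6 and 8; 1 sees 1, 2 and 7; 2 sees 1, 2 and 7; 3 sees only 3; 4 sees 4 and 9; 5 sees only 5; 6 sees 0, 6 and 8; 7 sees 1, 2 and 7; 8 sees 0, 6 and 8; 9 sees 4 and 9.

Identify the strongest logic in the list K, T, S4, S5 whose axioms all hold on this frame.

Reflexive (axiom T): yes — every world is R-related to itself.
Transitive (axiom 4): yes — every two-step R-path is closed by a direct edge.
Euclidean (axiom 5): yes — any two successors of a common world are R-related.
So F validates K, T, S4, S5. The strongest is S5.

S5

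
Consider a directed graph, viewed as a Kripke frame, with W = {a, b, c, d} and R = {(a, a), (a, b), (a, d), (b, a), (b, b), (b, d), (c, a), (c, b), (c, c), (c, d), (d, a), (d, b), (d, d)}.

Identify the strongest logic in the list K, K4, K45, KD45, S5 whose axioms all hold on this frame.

K4

Transitive (axiom 4): yes — every two-step R-path is closed by a direct edge.
Euclidean (axiom 5): no — c R a and c R c, but not a R c.
Serial (axiom D): yes — every world has a successor (e.g. a R a).
Reflexive (axiom T): yes — every world is R-related to itself.
So F validates K, K4; K45 would additionally require R to be Euclidean. The strongest is K4.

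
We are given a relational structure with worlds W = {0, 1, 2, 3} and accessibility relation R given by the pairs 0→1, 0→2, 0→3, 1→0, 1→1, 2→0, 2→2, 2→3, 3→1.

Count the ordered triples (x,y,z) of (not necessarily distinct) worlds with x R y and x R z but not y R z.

Enumerating: (0,1,2), (0,1,3), (0,2,1), (0,3,2), (0,3,3), (1,0,0), (2,0,0), (2,3,0), (2,3,2), (2,3,3).

10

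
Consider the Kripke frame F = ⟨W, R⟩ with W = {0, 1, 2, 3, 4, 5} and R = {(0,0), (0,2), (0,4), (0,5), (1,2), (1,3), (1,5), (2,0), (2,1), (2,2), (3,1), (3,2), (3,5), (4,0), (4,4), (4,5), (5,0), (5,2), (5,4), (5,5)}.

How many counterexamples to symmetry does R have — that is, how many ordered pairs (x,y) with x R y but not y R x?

4

Enumerating: (1,5), (3,2), (3,5), (5,2).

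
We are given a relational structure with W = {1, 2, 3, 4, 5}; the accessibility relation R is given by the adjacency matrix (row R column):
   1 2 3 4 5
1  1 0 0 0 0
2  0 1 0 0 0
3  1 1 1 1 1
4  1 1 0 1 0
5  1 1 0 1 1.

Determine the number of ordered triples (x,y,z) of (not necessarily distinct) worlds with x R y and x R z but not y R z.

22

Enumerating: (3,1,2), (3,1,3), (3,1,4), (3,1,5), (3,2,1), (3,2,3), (3,2,4), (3,2,5), (3,4,3), (3,4,5), (3,5,3), (4,1,2), … and 10 more.
Total: 22.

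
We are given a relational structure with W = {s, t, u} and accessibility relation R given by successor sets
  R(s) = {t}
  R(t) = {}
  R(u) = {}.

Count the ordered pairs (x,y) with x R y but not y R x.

Enumerating: (s,t).

1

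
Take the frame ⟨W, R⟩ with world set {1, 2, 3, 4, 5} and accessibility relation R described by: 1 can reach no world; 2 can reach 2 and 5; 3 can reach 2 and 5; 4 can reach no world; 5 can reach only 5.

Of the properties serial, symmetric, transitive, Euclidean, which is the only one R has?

Serial: no — 1 has no R-successor.
Symmetric: no — 2 R 5 but not 5 R 2.
Transitive: yes — every two-step R-path is closed by a direct edge.
Euclidean: no — 3 R 5 and 3 R 2, but not 5 R 2.
Only transitive holds.

transitive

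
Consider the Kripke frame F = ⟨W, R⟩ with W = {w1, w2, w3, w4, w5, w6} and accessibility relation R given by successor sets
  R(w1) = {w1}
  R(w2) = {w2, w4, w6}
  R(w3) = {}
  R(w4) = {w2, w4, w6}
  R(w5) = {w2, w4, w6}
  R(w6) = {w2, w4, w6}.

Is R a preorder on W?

No

Reflexive: no — w3 is not related to itself.
Transitive: yes — every two-step R-path is closed by a direct edge.
So R is not a preorder.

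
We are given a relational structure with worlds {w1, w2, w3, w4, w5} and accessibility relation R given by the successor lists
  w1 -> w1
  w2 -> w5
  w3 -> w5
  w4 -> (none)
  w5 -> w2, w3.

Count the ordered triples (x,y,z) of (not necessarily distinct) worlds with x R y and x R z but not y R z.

6

Enumerating: (w2,w5,w5), (w3,w5,w5), (w5,w2,w2), (w5,w2,w3), (w5,w3,w2), (w5,w3,w3).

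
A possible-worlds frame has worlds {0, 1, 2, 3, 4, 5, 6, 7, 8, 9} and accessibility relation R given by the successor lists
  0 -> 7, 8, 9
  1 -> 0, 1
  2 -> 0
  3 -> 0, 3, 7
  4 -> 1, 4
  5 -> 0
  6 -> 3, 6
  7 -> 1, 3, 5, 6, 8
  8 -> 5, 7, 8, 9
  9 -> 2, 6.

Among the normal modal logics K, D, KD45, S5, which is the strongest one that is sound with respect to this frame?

Serial (axiom D): yes — every world has a successor (e.g. 0 R 7).
Transitive (axiom 4): no — 0 R 7 and 7 R 1, but not 0 R 1.
Euclidean (axiom 5): no — 0 R 7 and 0 R 9, but not 7 R 9.
Reflexive (axiom T): no — 0 is not related to itself.
So F validates K, D; KD45 would additionally require R to be Euclidean and transitive. The strongest is D.

D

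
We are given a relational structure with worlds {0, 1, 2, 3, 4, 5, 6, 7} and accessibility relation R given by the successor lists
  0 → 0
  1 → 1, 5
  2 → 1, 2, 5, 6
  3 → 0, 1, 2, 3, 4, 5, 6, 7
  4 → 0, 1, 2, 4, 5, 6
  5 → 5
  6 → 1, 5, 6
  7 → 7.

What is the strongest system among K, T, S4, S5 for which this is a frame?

S4

Reflexive (axiom T): yes — every world is R-related to itself.
Transitive (axiom 4): yes — every two-step R-path is closed by a direct edge.
Euclidean (axiom 5): no — 2 R 1 and 2 R 6, but not 1 R 6.
So F validates K, T, S4; S5 would additionally require R to be Euclidean. The strongest is S4.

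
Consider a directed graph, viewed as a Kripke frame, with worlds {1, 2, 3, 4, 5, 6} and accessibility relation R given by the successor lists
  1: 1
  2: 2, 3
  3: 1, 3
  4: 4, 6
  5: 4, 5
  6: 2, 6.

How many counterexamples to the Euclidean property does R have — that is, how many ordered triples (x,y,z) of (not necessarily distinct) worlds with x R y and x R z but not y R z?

Enumerating: (2,3,2), (3,1,3), (4,6,4), (5,4,5), (6,2,6).

5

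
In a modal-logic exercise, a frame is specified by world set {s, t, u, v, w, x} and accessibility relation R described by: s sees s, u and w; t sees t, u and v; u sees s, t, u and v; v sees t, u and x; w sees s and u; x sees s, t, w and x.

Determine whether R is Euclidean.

No

Euclidean: no — s R u and s R w, but not u R w.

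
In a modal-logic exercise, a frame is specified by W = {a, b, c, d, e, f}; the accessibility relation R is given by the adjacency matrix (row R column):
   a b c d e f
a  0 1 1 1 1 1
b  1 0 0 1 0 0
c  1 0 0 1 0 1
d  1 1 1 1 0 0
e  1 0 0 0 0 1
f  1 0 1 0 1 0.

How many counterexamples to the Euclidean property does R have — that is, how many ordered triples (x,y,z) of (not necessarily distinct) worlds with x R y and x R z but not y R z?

Enumerating: (a,b,b), (a,b,c), (a,b,e), (a,b,f), (a,c,b), (a,c,c), (a,c,e), (a,d,e), (a,d,f), (a,e,b), (a,e,c), (a,e,d), … and 21 more.
Total: 33.

33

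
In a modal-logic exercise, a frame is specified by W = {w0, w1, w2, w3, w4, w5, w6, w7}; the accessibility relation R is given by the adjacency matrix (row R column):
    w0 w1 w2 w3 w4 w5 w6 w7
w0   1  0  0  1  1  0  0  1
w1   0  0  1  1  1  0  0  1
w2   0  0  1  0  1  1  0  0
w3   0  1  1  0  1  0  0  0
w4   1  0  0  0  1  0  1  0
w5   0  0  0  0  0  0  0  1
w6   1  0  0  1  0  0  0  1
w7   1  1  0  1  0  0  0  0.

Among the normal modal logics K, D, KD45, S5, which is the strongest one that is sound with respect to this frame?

D

Serial (axiom D): yes — every world has a successor (e.g. w0 R w0).
Transitive (axiom 4): no — w0 R w3 and w3 R w1, but not w0 R w1.
Euclidean (axiom 5): no — w0 R w3 and w0 R w7, but not w3 R w7.
Reflexive (axiom T): no — w1 is not related to itself.
So F validates K, D; KD45 would additionally require R to be Euclidean and transitive. The strongest is D.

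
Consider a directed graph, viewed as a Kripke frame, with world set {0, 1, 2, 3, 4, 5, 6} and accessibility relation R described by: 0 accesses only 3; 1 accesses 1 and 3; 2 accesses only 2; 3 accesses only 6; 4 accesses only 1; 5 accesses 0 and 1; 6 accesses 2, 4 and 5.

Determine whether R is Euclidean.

Euclidean: no — 5 R 0 and 5 R 1, but not 0 R 1.

No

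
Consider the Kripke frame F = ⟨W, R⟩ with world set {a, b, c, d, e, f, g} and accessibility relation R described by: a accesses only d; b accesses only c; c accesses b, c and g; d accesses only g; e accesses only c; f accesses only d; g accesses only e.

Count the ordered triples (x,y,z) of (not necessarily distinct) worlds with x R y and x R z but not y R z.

Enumerating: (a,d,d), (c,b,b), (c,b,g), (c,g,b), (c,g,c), (c,g,g), (d,g,g), (f,d,d), (g,e,e).

9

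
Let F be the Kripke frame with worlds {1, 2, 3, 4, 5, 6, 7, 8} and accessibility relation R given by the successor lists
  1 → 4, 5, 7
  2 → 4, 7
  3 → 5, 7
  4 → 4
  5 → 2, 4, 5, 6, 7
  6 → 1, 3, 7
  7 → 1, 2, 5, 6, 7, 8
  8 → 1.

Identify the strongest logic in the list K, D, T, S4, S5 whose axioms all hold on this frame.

D

Serial (axiom D): yes — every world has a successor (e.g. 1 R 4).
Reflexive (axiom T): no — 1 is not related to itself.
Transitive (axiom 4): no — 1 R 5 and 5 R 2, but not 1 R 2.
Euclidean (axiom 5): no — 1 R 4 and 1 R 5, but not 4 R 5.
So F validates K, D; T would additionally require R to be reflexive. The strongest is D.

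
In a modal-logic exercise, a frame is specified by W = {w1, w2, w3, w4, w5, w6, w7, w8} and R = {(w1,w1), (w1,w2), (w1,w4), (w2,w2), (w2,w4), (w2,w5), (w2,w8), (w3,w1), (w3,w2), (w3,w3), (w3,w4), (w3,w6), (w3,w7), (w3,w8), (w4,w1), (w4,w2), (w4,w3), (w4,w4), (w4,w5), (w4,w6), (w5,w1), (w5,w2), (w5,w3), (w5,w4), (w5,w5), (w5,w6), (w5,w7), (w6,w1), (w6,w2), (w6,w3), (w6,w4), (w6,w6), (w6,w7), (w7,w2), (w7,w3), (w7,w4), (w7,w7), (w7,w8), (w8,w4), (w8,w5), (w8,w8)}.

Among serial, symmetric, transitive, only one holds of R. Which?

serial

Serial: yes — every world has a successor (e.g. w1 R w1).
Symmetric: no — w1 R w2 but not w2 R w1.
Transitive: no — w1 R w2 and w2 R w5, but not w1 R w5.
Only serial holds.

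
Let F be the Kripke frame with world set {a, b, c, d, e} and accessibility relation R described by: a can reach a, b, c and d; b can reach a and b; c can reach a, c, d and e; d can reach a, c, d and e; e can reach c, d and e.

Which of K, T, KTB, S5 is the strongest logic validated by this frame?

KTB

Reflexive (axiom T): yes — every world is R-related to itself.
Symmetric (axiom B): yes — every pair in R has its reverse in R.
Euclidean (axiom 5): no — a R b and a R c, but not b R c.
So F validates K, T, KTB; S5 would additionally require R to be Euclidean. The strongest is KTB.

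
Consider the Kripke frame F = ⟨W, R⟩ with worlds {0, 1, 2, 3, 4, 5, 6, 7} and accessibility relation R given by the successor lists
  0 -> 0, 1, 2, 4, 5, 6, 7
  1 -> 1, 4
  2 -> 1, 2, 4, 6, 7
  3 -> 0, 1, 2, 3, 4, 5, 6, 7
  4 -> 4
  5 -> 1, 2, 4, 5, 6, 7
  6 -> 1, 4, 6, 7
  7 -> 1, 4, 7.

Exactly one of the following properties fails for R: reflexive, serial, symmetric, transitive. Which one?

symmetric

Reflexive: yes — every world is R-related to itself.
Serial: yes — every world has a successor (e.g. 0 R 0).
Symmetric: no — 0 R 1 but not 1 R 0.
Transitive: yes — every two-step R-path is closed by a direct edge.
Only symmetric fails.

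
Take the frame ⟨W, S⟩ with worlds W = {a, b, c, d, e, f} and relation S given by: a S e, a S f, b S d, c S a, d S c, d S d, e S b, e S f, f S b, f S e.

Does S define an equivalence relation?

No

Reflexive: no — a is not related to itself.
Symmetric: no — a S e but not e S a.
Transitive: no — a S e and e S b, but not a S b.
So S is not an equivalence relation.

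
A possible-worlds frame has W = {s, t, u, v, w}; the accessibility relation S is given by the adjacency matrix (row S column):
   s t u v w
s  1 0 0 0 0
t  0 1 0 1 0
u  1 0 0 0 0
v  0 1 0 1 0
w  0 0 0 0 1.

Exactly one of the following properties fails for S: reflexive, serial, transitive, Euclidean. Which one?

Reflexive: no — u is not related to itself.
Serial: yes — every world has a successor (e.g. s S s).
Transitive: yes — every two-step S-path is closed by a direct edge.
Euclidean: yes — any two successors of a common world are S-related.
Only reflexive fails.

reflexive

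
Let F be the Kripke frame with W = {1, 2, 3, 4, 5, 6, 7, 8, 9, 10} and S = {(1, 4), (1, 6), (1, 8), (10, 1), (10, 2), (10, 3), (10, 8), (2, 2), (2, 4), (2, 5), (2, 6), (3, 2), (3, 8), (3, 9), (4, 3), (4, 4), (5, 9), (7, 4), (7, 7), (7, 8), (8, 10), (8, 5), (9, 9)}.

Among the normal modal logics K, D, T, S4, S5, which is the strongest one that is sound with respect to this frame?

K

Serial (axiom D): no — 6 has no S-successor.
Reflexive (axiom T): no — 1 is not related to itself.
Transitive (axiom 4): no — 1 S 4 and 4 S 3, but not 1 S 3.
Euclidean (axiom 5): no — 1 S 4 and 1 S 6, but not 4 S 6.
So F validates K; D would additionally require S to be serial. The strongest is K.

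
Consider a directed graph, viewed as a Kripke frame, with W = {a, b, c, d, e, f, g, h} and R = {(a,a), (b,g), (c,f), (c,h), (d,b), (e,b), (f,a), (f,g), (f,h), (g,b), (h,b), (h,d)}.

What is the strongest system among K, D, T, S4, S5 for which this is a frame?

Serial (axiom D): yes — every world has a successor (e.g. a R a).
Reflexive (axiom T): no — b is not related to itself.
Transitive (axiom 4): no — c R f and f R a, but not c R a.
Euclidean (axiom 5): no — c R h and c R f, but not h R f.
So F validates K, D; T would additionally require R to be reflexive. The strongest is D.

D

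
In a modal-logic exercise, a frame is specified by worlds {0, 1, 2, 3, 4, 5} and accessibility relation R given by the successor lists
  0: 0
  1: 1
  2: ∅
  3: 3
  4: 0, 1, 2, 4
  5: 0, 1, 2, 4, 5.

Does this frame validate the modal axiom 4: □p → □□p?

By correspondence theory, 4 is valid on a frame iff R is transitive.
Transitive: yes — every two-step R-path is closed by a direct edge.

Yes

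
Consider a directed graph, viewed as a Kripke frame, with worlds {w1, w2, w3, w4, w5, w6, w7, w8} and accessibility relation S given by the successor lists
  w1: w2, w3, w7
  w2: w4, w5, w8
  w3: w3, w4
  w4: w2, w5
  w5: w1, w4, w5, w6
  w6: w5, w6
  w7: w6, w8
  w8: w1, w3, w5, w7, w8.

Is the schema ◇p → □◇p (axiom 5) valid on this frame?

No

By correspondence theory, 5 is valid on a frame iff S is Euclidean.
Euclidean: no — w1 S w2 and w1 S w3, but not w2 S w3.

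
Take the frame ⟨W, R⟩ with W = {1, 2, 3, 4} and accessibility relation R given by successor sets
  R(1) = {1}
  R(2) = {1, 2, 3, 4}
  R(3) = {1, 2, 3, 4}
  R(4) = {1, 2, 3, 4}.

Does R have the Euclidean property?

No

Euclidean: no — 2 R 1 and 2 R 3, but not 1 R 3.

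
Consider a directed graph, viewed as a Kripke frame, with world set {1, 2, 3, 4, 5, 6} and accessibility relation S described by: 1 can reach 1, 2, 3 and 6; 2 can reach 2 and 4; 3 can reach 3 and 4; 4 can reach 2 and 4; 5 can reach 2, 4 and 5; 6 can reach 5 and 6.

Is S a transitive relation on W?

Transitive: no — 1 S 2 and 2 S 4, but not 1 S 4.

No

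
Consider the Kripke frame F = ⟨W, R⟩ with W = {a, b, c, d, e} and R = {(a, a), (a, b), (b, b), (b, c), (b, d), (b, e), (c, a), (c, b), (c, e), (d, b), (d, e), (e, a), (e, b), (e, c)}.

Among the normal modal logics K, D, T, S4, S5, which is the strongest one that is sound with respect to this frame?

Serial (axiom D): yes — every world has a successor (e.g. a R a).
Reflexive (axiom T): no — c is not related to itself.
Transitive (axiom 4): no — a R b and b R c, but not a R c.
Euclidean (axiom 5): no — b R c and b R d, but not c R d.
So F validates K, D; T would additionally require R to be reflexive. The strongest is D.

D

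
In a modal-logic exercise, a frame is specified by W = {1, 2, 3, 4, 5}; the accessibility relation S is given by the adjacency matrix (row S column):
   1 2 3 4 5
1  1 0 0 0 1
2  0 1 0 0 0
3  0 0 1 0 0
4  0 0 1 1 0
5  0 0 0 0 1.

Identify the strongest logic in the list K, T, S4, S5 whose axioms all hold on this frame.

S4

Reflexive (axiom T): yes — every world is S-related to itself.
Transitive (axiom 4): yes — every two-step S-path is closed by a direct edge.
Euclidean (axiom 5): no — 1 S 5 and 1 S 1, but not 5 S 1.
So F validates K, T, S4; S5 would additionally require S to be Euclidean. The strongest is S4.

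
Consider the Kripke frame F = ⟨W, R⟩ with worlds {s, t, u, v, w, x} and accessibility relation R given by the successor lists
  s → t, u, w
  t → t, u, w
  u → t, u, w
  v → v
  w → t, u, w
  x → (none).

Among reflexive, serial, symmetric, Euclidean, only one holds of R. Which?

Euclidean

Reflexive: no — s is not related to itself.
Serial: no — x has no R-successor.
Symmetric: no — s R t but not t R s.
Euclidean: yes — any two successors of a common world are R-related.
Only Euclidean holds.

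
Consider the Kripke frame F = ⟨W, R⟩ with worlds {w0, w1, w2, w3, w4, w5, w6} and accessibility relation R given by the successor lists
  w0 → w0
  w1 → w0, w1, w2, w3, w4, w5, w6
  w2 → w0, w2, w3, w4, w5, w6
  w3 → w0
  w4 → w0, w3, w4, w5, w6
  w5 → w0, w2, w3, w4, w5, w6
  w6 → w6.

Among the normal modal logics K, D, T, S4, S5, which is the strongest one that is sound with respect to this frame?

D

Serial (axiom D): yes — every world has a successor (e.g. w0 R w0).
Reflexive (axiom T): no — w3 is not related to itself.
Transitive (axiom 4): no — w4 R w5 and w5 R w2, but not w4 R w2.
Euclidean (axiom 5): no — w1 R w0 and w1 R w2, but not w0 R w2.
So F validates K, D; T would additionally require R to be reflexive. The strongest is D.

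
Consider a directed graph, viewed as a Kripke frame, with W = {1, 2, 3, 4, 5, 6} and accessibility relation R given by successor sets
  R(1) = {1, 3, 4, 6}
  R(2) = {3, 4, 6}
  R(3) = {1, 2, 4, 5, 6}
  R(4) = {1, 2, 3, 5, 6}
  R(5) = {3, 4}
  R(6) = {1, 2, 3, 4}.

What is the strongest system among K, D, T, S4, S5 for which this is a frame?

Serial (axiom D): yes — every world has a successor (e.g. 1 R 1).
Reflexive (axiom T): no — 2 is not related to itself.
Transitive (axiom 4): no — 1 R 3 and 3 R 2, but not 1 R 2.
Euclidean (axiom 5): no — 3 R 1 and 3 R 2, but not 1 R 2.
So F validates K, D; T would additionally require R to be reflexive. The strongest is D.

D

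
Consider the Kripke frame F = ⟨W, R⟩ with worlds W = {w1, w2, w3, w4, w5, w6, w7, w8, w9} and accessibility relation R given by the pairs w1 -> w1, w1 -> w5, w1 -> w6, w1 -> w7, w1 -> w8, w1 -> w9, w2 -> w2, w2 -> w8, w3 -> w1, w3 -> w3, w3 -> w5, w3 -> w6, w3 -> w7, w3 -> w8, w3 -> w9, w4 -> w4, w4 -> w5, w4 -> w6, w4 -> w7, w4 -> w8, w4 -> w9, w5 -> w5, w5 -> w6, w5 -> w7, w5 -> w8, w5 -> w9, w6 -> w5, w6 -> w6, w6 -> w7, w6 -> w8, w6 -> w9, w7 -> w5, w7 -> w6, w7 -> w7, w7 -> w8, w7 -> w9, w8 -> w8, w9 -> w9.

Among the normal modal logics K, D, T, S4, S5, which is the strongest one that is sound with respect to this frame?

S4

Serial (axiom D): yes — every world has a successor (e.g. w1 R w1).
Reflexive (axiom T): yes — every world is R-related to itself.
Transitive (axiom 4): yes — every two-step R-path is closed by a direct edge.
Euclidean (axiom 5): no — w1 R w8 and w1 R w5, but not w8 R w5.
So F validates K, D, T, S4; S5 would additionally require R to be Euclidean. The strongest is S4.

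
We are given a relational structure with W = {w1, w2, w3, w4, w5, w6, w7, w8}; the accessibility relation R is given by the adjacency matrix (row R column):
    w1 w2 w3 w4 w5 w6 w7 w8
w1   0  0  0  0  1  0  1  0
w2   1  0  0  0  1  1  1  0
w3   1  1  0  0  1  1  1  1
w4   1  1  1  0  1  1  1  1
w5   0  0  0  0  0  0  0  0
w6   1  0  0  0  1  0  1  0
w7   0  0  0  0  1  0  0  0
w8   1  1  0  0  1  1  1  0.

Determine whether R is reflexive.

Reflexive: no — w1 is not related to itself.

No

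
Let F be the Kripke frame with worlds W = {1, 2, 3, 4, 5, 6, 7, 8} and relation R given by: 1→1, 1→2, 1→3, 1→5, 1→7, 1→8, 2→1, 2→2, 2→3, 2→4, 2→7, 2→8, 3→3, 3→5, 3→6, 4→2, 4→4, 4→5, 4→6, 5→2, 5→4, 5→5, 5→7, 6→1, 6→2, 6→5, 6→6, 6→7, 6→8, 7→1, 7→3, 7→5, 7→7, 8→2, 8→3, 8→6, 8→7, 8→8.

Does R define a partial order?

Reflexive: yes — every world is R-related to itself.
Transitive: no — 1 R 2 and 2 R 4, but not 1 R 4.
Antisymmetric: no — 1 R 2 and 2 R 1 with 1 ≠ 2.
So R is not a partial order.

No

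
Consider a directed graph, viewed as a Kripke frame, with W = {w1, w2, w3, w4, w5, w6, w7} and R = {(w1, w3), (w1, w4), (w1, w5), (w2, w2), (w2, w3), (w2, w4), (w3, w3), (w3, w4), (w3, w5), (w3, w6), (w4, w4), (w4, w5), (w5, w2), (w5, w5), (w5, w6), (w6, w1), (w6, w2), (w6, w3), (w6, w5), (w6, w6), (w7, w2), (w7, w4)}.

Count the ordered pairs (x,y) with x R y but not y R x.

Enumerating: (w1,w3), (w1,w4), (w1,w5), (w2,w3), (w2,w4), (w3,w4), (w3,w5), (w4,w5), (w5,w2), (w6,w1), (w6,w2), (w7,w2), (w7,w4).

13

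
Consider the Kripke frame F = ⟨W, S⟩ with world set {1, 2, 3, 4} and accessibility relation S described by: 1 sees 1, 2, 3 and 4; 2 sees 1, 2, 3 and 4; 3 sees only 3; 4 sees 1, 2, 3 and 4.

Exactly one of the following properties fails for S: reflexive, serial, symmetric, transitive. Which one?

symmetric

Reflexive: yes — every world is S-related to itself.
Serial: yes — every world has a successor (e.g. 1 S 1).
Symmetric: no — 1 S 3 but not 3 S 1.
Transitive: yes — every two-step S-path is closed by a direct edge.
Only symmetric fails.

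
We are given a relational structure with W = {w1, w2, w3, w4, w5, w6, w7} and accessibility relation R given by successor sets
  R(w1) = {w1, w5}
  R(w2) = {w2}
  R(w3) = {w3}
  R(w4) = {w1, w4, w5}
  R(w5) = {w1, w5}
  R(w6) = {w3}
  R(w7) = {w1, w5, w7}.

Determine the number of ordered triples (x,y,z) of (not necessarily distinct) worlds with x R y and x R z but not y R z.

Enumerating: (w4,w1,w4), (w4,w5,w4), (w7,w1,w7), (w7,w5,w7).

4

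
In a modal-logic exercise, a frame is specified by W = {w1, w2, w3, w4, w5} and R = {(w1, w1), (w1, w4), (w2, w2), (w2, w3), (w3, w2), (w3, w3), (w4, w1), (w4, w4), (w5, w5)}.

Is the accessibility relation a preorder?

Yes

Reflexive: yes — every world is R-related to itself.
Transitive: yes — every two-step R-path is closed by a direct edge.
So R is a preorder.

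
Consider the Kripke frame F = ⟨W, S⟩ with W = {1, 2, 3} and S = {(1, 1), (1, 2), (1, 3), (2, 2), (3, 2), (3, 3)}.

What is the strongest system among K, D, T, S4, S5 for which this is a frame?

Serial (axiom D): yes — every world has a successor (e.g. 1 S 1).
Reflexive (axiom T): yes — every world is S-related to itself.
Transitive (axiom 4): yes — every two-step S-path is closed by a direct edge.
Euclidean (axiom 5): no — 1 S 2 and 1 S 3, but not 2 S 3.
So F validates K, D, T, S4; S5 would additionally require S to be Euclidean. The strongest is S4.

S4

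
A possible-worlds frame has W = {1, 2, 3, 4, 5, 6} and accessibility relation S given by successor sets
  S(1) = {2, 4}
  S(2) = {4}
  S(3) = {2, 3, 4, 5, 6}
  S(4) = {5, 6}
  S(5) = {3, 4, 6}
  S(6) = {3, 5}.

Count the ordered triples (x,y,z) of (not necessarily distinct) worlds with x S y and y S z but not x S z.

Enumerating: (1,4,5), (1,4,6), (2,4,5), (2,4,6), (4,5,3), (4,5,4), (4,6,3), (5,3,2), (5,3,5), (5,4,5), (5,6,5), (6,3,2), (6,3,4), (6,3,6), (6,5,4), (6,5,6).

16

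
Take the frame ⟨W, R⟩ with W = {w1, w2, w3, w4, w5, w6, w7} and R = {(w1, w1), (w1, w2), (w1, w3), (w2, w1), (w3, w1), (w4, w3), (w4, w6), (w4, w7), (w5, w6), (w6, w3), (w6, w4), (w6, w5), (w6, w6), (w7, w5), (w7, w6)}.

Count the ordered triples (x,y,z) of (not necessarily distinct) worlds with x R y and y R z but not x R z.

Enumerating: (w2,w1,w2), (w2,w1,w3), (w3,w1,w2), (w3,w1,w3), (w4,w3,w1), (w4,w6,w4), (w4,w6,w5), (w4,w7,w5), (w5,w6,w3), (w5,w6,w4), (w5,w6,w5), (w6,w3,w1), (w6,w4,w7), (w7,w6,w3), (w7,w6,w4).

15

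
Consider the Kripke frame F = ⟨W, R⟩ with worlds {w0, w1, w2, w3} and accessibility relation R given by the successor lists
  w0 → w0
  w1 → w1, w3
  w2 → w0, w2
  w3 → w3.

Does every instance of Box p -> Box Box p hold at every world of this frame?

Yes

The schema 4 characterises exactly the transitive frames.
Transitive: yes — every two-step R-path is closed by a direct edge.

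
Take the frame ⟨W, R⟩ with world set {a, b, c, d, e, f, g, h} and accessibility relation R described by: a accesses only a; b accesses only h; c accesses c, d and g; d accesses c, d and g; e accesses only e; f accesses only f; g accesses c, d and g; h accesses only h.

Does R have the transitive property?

Yes

Transitive: yes — every two-step R-path is closed by a direct edge.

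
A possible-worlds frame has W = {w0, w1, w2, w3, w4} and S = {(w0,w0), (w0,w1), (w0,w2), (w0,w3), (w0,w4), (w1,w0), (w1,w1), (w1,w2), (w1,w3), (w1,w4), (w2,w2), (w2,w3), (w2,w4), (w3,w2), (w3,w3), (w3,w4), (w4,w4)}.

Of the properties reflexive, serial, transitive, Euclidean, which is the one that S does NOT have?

Reflexive: yes — every world is S-related to itself.
Serial: yes — every world has a successor (e.g. w0 S w0).
Transitive: yes — every two-step S-path is closed by a direct edge.
Euclidean: no — w0 S w2 and w0 S w1, but not w2 S w1.
Only Euclidean fails.

Euclidean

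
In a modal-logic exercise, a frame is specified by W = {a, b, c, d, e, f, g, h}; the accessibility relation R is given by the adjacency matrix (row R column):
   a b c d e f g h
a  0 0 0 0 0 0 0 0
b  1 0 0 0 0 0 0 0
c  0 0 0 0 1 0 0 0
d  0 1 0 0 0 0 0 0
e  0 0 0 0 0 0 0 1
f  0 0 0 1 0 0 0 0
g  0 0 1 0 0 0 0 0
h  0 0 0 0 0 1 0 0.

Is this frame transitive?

Transitive: no — c R e and e R h, but not c R h.

No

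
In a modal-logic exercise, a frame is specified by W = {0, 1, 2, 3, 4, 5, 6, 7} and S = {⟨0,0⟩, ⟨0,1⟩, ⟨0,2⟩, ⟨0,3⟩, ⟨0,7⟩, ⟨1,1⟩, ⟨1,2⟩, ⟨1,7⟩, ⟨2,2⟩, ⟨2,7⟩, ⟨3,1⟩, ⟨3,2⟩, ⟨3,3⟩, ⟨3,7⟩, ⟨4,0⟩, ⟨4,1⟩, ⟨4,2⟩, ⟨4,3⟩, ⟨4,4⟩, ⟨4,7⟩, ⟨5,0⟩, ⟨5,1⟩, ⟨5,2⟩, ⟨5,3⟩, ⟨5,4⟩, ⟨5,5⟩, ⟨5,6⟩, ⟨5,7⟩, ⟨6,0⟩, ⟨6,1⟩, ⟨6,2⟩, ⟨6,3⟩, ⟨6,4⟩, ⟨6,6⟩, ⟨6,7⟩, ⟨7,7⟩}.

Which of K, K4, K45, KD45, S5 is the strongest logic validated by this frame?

Transitive (axiom 4): yes — every two-step S-path is closed by a direct edge.
Euclidean (axiom 5): no — 0 S 1 and 0 S 3, but not 1 S 3.
Serial (axiom D): yes — every world has a successor (e.g. 0 S 0).
Reflexive (axiom T): yes — every world is S-related to itself.
So F validates K, K4; K45 would additionally require S to be Euclidean. The strongest is K4.

K4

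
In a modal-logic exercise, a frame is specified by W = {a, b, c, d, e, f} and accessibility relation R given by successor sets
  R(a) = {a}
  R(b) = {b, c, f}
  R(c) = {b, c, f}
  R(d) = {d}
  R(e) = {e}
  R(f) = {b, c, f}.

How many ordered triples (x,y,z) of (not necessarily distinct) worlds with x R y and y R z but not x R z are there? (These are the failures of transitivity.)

R is transitive; there are no such tuples.

0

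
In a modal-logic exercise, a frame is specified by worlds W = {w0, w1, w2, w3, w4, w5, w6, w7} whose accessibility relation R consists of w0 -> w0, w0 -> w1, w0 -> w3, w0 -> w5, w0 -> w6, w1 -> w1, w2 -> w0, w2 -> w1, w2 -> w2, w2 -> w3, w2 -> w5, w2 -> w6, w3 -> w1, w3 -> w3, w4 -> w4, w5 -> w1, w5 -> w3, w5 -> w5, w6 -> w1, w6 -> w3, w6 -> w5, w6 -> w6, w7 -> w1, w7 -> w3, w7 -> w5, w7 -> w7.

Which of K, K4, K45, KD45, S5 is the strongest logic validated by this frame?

Transitive (axiom 4): yes — every two-step R-path is closed by a direct edge.
Euclidean (axiom 5): no — w0 R w1 and w0 R w3, but not w1 R w3.
Serial (axiom D): yes — every world has a successor (e.g. w0 R w0).
Reflexive (axiom T): yes — every world is R-related to itself.
So F validates K, K4; K45 would additionally require R to be Euclidean. The strongest is K4.

K4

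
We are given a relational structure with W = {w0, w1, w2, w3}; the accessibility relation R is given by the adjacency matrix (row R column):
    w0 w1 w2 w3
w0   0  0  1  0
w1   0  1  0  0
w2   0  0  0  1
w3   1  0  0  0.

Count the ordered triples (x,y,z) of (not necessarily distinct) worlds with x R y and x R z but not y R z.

3

Enumerating: (w0,w2,w2), (w2,w3,w3), (w3,w0,w0).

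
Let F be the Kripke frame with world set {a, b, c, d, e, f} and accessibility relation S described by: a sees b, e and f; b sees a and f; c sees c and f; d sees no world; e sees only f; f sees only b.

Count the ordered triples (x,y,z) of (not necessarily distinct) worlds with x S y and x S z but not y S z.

13

Enumerating: (a,b,b), (a,b,e), (a,e,b), (a,e,e), (a,f,e), (a,f,f), (b,a,a), (b,f,a), (b,f,f), (c,f,c), (c,f,f), (e,f,f), (f,b,b).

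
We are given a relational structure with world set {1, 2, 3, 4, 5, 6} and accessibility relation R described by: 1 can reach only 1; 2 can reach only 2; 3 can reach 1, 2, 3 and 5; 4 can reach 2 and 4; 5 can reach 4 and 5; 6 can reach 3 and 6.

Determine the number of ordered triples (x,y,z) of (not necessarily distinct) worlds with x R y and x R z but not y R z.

Enumerating: (3,1,2), (3,1,3), (3,1,5), (3,2,1), (3,2,3), (3,2,5), (3,5,1), (3,5,2), (3,5,3), (4,2,4), (5,4,5), (6,3,6).

12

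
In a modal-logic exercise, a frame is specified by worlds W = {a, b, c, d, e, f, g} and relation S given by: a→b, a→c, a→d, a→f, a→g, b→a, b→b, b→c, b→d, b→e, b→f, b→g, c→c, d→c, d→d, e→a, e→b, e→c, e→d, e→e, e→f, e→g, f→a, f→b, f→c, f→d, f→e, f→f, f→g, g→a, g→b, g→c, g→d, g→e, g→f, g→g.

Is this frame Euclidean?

No

Euclidean: no — a S c and a S b, but not c S b.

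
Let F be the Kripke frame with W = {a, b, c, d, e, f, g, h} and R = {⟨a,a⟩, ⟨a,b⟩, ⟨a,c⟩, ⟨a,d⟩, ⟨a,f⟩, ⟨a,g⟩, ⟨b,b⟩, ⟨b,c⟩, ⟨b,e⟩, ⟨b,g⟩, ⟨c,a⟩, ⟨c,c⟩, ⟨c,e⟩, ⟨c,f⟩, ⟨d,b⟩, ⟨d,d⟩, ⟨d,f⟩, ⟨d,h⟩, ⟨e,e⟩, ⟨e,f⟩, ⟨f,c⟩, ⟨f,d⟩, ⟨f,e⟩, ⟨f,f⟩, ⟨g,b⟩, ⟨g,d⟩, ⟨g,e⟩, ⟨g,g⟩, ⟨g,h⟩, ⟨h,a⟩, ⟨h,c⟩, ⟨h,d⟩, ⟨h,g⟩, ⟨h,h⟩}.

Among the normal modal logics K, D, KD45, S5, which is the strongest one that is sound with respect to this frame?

D

Serial (axiom D): yes — every world has a successor (e.g. a R a).
Transitive (axiom 4): no — a R b and b R e, but not a R e.
Euclidean (axiom 5): no — a R b and a R d, but not b R d.
Reflexive (axiom T): yes — every world is R-related to itself.
So F validates K, D; KD45 would additionally require R to be Euclidean and transitive. The strongest is D.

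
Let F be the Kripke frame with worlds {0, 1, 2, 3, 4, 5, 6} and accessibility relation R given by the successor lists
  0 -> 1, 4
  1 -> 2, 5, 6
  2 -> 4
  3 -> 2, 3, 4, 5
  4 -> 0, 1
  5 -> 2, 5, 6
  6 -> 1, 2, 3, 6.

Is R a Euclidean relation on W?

No

Euclidean: no — 0 R 1 and 0 R 4, but not 1 R 4.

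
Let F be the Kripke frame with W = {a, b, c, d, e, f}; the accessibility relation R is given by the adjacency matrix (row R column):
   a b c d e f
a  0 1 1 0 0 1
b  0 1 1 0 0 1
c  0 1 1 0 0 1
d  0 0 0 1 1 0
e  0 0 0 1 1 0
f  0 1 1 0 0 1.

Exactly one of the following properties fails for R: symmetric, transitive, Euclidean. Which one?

symmetric

Symmetric: no — a R b but not b R a.
Transitive: yes — every two-step R-path is closed by a direct edge.
Euclidean: yes — any two successors of a common world are R-related.
Only symmetric fails.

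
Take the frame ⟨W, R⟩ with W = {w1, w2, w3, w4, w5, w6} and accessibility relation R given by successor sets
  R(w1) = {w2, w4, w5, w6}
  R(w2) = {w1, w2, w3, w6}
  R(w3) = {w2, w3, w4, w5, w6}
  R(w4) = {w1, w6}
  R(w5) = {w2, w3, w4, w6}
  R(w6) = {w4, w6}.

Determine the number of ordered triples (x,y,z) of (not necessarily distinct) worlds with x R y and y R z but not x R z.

Enumerating: (w1,w2,w1), (w1,w2,w3), (w1,w4,w1), (w1,w5,w3), (w2,w1,w4), (w2,w1,w5), (w2,w3,w4), (w2,w3,w5), (w2,w6,w4), (w3,w2,w1), (w3,w4,w1), (w4,w1,w2), … and 7 more.
Total: 19.

19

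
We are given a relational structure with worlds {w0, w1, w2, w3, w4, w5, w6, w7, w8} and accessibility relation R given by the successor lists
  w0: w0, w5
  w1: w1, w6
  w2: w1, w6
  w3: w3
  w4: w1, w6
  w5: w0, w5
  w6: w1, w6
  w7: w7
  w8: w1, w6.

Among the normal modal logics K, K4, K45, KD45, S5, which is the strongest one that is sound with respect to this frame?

Transitive (axiom 4): yes — every two-step R-path is closed by a direct edge.
Euclidean (axiom 5): yes — any two successors of a common world are R-related.
Serial (axiom D): yes — every world has a successor (e.g. w0 R w0).
Reflexive (axiom T): no — w2 is not related to itself.
So F validates K, K4, K45, KD45; S5 would additionally require R to be reflexive. The strongest is KD45.

KD45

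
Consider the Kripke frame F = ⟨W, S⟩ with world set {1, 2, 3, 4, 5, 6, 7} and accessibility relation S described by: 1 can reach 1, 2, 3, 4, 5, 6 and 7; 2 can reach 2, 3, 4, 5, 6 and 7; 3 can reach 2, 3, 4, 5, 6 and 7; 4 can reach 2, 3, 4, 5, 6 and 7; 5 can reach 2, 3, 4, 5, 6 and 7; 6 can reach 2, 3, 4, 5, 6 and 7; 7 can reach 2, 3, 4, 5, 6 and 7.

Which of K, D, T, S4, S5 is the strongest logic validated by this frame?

Serial (axiom D): yes — every world has a successor (e.g. 1 S 1).
Reflexive (axiom T): yes — every world is S-related to itself.
Transitive (axiom 4): yes — every two-step S-path is closed by a direct edge.
Euclidean (axiom 5): no — 1 S 2 and 1 S 1, but not 2 S 1.
So F validates K, D, T, S4; S5 would additionally require S to be Euclidean. The strongest is S4.

S4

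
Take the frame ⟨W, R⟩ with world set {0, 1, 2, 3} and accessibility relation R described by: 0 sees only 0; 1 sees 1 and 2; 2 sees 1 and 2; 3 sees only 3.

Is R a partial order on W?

Reflexive: yes — every world is R-related to itself.
Transitive: yes — every two-step R-path is closed by a direct edge.
Antisymmetric: no — 1 R 2 and 2 R 1 with 1 ≠ 2.
So R is not a partial order.

No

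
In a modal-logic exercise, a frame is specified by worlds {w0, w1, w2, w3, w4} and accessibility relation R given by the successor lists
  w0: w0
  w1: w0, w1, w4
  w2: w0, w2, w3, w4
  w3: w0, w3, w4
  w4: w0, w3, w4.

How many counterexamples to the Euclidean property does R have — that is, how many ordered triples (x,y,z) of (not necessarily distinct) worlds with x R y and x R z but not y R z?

12

Enumerating: (w1,w0,w1), (w1,w0,w4), (w1,w4,w1), (w2,w0,w2), (w2,w0,w3), (w2,w0,w4), (w2,w3,w2), (w2,w4,w2), (w3,w0,w3), (w3,w0,w4), (w4,w0,w3), (w4,w0,w4).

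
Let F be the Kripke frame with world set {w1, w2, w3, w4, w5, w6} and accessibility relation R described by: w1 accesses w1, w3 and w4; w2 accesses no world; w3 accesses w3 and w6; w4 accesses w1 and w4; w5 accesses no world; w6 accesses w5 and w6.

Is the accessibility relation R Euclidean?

Euclidean: no — w1 R w3 and w1 R w4, but not w3 R w4.

No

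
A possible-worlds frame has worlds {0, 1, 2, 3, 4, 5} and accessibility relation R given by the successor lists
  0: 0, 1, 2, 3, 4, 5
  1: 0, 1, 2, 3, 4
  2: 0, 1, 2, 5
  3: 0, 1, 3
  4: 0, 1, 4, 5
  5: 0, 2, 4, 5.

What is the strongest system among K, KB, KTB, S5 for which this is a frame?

Symmetric (axiom B): yes — every pair in R has its reverse in R.
Reflexive (axiom T): yes — every world is R-related to itself.
Euclidean (axiom 5): no — 0 R 1 and 0 R 5, but not 1 R 5.
So F validates K, KB, KTB; S5 would additionally require R to be Euclidean. The strongest is KTB.

KTB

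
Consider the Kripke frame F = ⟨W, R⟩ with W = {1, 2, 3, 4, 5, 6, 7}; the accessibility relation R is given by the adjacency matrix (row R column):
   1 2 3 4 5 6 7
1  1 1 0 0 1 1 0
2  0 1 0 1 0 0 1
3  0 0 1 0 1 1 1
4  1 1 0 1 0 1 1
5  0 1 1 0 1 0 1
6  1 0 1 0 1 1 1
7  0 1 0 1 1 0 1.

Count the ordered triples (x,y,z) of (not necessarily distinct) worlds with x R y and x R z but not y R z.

Enumerating: (1,2,1), (1,2,5), (1,2,6), (1,5,1), (1,5,6), (1,6,2), (3,5,6), (3,7,3), (3,7,6), (4,1,4), (4,1,7), (4,2,1), … and 20 more.
Total: 32.

32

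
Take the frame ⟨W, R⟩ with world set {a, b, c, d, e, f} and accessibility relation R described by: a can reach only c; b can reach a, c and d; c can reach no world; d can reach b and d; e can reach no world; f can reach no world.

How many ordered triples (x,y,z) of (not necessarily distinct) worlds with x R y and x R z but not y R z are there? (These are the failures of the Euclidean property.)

9

Enumerating: (a,c,c), (b,a,a), (b,a,d), (b,c,a), (b,c,c), (b,c,d), (b,d,a), (b,d,c), (d,b,b).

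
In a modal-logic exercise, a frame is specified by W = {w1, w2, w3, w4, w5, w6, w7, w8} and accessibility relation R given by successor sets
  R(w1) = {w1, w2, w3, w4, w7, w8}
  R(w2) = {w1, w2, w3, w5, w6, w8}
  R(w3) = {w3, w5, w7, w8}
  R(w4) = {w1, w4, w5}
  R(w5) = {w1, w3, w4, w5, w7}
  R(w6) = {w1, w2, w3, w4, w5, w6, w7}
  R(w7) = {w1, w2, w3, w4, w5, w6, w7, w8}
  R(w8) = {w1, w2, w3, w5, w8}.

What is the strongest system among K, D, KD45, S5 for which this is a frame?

D

Serial (axiom D): yes — every world has a successor (e.g. w1 R w1).
Transitive (axiom 4): no — w1 R w2 and w2 R w5, but not w1 R w5.
Euclidean (axiom 5): no — w1 R w2 and w1 R w4, but not w2 R w4.
Reflexive (axiom T): yes — every world is R-related to itself.
So F validates K, D; KD45 would additionally require R to be Euclidean and transitive. The strongest is D.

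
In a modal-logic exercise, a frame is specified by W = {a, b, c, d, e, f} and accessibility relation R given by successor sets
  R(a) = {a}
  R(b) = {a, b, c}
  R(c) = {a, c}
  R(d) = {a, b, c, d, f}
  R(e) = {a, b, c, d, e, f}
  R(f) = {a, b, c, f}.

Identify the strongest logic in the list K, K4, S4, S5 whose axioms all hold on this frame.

S4

Transitive (axiom 4): yes — every two-step R-path is closed by a direct edge.
Reflexive (axiom T): yes — every world is R-related to itself.
Euclidean (axiom 5): no — b R a and b R c, but not a R c.
So F validates K, K4, S4; S5 would additionally require R to be Euclidean. The strongest is S4.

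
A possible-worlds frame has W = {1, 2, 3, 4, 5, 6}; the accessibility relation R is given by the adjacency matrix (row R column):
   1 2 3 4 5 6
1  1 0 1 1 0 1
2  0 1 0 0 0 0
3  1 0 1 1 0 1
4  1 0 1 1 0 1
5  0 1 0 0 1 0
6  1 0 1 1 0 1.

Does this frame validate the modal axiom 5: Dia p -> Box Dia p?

Axiom 5 corresponds to the accessibility relation being Euclidean.
Euclidean: no — 5 R 2 and 5 R 5, but not 2 R 5.

No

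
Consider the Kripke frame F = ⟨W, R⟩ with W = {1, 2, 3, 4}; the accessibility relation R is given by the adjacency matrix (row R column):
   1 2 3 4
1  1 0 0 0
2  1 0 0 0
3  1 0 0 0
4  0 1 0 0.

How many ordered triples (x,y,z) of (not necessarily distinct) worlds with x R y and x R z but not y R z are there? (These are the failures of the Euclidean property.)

1

Enumerating: (4,2,2).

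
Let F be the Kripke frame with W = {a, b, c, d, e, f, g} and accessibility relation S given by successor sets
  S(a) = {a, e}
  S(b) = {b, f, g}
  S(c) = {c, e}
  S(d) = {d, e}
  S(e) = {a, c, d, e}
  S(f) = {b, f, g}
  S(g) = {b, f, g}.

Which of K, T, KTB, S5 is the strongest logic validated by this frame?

Reflexive (axiom T): yes — every world is S-related to itself.
Symmetric (axiom B): yes — every pair in S has its reverse in S.
Euclidean (axiom 5): no — e S a and e S c, but not a S c.
So F validates K, T, KTB; S5 would additionally require S to be Euclidean. The strongest is KTB.

KTB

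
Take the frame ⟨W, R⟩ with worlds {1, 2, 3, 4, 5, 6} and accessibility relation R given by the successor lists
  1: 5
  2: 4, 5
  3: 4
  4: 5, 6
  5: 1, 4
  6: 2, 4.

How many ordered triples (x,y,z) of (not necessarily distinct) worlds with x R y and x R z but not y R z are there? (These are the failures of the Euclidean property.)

15

Enumerating: (1,5,5), (2,4,4), (2,5,5), (3,4,4), (4,5,5), (4,5,6), (4,6,5), (4,6,6), (5,1,1), (5,1,4), (5,4,1), (5,4,4), (6,2,2), (6,4,2), (6,4,4).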